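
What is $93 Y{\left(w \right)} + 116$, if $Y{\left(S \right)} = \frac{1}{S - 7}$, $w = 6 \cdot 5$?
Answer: $\frac{2761}{23} \approx 120.04$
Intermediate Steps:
$w = 30$
$Y{\left(S \right)} = \frac{1}{-7 + S}$
$93 Y{\left(w \right)} + 116 = \frac{93}{-7 + 30} + 116 = \frac{93}{23} + 116 = \frac{2761}{23}$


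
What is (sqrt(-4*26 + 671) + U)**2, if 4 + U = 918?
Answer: 835963 + 16452*sqrt(7) ≈ 8.7949e+5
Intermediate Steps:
U = 914 (U = -4 + 918 = 914)
(sqrt(-4*26 + 671) + U)**2 = (sqrt(-4*26 + 671) + 914)**2 = (sqrt(-104 + 671) + 914)**2 = (sqrt(567) + 914)**2 = (9*sqrt(7) + 914)**2 = (914 + 9*sqrt(7))**2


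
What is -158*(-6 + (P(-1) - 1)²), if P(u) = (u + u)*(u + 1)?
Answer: 790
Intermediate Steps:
P(u) = 2*u*(1 + u) (P(u) = (2*u)*(1 + u) = 2*u*(1 + u))
-158*(-6 + (P(-1) - 1)²) = -158*(-6 + (2*(-1)*(1 - 1) - 1)²) = -158*(-6 + (2*(-1)*0 - 1)²) = -158*(-6 + (0 - 1)²) = -158*(-6 + (-1)²) = -158*(-6 + 1) = -158*(-5) = 790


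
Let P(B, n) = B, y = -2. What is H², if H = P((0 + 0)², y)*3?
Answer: 0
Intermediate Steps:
H = 0 (H = (0 + 0)²*3 = 0²*3 = 0*3 = 0)
H² = 0² = 0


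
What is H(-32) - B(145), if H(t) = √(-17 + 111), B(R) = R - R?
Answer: √94 ≈ 9.6954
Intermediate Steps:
B(R) = 0
H(t) = √94
H(-32) - B(145) = √94 - 1*0 = √94 + 0 = √94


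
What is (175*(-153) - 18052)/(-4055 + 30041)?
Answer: -44827/25986 ≈ -1.7250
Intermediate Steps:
(175*(-153) - 18052)/(-4055 + 30041) = (-26775 - 18052)/25986 = -44827*1/25986 = -44827/25986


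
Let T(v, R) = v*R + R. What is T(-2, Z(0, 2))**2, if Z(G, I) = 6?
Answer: 36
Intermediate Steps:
T(v, R) = R + R*v (T(v, R) = R*v + R = R + R*v)
T(-2, Z(0, 2))**2 = (6*(1 - 2))**2 = (6*(-1))**2 = (-6)**2 = 36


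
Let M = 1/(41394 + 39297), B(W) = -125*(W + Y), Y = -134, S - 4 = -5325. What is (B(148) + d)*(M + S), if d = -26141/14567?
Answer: 10956494956092710/1175425797 ≈ 9.3213e+6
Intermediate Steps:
d = -26141/14567 (d = -26141*1/14567 = -26141/14567 ≈ -1.7945)
S = -5321 (S = 4 - 5325 = -5321)
B(W) = 16750 - 125*W (B(W) = -125*(W - 134) = -125*(-134 + W) = 16750 - 125*W)
M = 1/80691 ≈ 1.2393e-5
(B(148) + d)*(M + S) = ((16750 - 125*148) - 26141/14567)*(1/80691 - 5321) = ((16750 - 18500) - 26141/14567)*(-429356810/80691) = (-1750 - 26141/14567)*(-429356810/80691) = -25518391/14567*(-429356810/80691) = 10956494956092710/1175425797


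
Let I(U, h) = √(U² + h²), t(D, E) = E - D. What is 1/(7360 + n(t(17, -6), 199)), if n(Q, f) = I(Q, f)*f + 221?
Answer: -7581/1531716569 + 199*√40130/1531716569 ≈ 2.1077e-5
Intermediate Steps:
n(Q, f) = 221 + f*√(Q² + f²) (n(Q, f) = √(Q² + f²)*f + 221 = f*√(Q² + f²) + 221 = 221 + f*√(Q² + f²))
1/(7360 + n(t(17, -6), 199)) = 1/(7360 + (221 + 199*√((-6 - 1*17)² + 199²))) = 1/(7360 + (221 + 199*√((-6 - 17)² + 39601))) = 1/(7360 + (221 + 199*√((-23)² + 39601))) = 1/(7360 + (221 + 199*√(529 + 39601))) = 1/(7360 + (221 + 199*√40130)) = 1/(7581 + 199*√40130)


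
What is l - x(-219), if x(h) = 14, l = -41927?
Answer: -41941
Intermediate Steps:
l - x(-219) = -41927 - 1*14 = -41927 - 14 = -41941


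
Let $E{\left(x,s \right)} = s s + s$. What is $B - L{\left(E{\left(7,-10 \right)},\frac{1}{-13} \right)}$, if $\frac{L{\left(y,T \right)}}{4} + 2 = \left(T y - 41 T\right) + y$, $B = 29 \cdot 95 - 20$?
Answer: $\frac{31175}{13} \approx 2398.1$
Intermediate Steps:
$E{\left(x,s \right)} = s + s^{2}$ ($E{\left(x,s \right)} = s^{2} + s = s + s^{2}$)
$B = 2735$ ($B = 2755 - 20 = 2735$)
$L{\left(y,T \right)} = -8 - 164 T + 4 y + 4 T y$ ($L{\left(y,T \right)} = -8 + 4 \left(\left(T y - 41 T\right) + y\right) = -8 + 4 \left(\left(- 41 T + T y\right) + y\right) = -8 + 4 \left(y - 41 T + T y\right) = -8 + \left(- 164 T + 4 y + 4 T y\right) = -8 - 164 T + 4 y + 4 T y$)
$B - L{\left(E{\left(7,-10 \right)},\frac{1}{-13} \right)} = 2735 - \left(-8 - \frac{164}{-13} + 4 \left(- 10 \left(1 - 10\right)\right) + \frac{4 \left(- 10 \left(1 - 10\right)\right)}{-13}\right) = 2735 - \left(-8 - - \frac{164}{13} + 4 \left(\left(-10\right) \left(-9\right)\right) + 4 \left(- \frac{1}{13}\right) \left(\left(-10\right) \left(-9\right)\right)\right) = 2735 - \left(-8 + \frac{164}{13} + 4 \cdot 90 + 4 \left(- \frac{1}{13}\right) 90\right) = 2735 - \left(-8 + \frac{164}{13} + 360 - \frac{360}{13}\right) = 2735 - \frac{4380}{13} = \frac{31175}{13}$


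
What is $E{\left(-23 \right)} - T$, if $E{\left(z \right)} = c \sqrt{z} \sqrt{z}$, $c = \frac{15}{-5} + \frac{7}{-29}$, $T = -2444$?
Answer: $\frac{73038}{29} \approx 2518.6$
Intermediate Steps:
$c = - \frac{94}{29}$ ($c = 15 \left(- \frac{1}{5}\right) + 7 \left(- \frac{1}{29}\right) = -3 - \frac{7}{29} = - \frac{94}{29} \approx -3.2414$)
$E{\left(z \right)} = - \frac{94 z}{29}$ ($E{\left(z \right)} = - \frac{94 \sqrt{z}}{29} \sqrt{z} = - \frac{94 z}{29}$)
$E{\left(-23 \right)} - T = \left(- \frac{94}{29}\right) \left(-23\right) - -2444 = \frac{2162}{29} + 2444 = \frac{73038}{29}$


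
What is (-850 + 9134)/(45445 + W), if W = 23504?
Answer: 8284/68949 ≈ 0.12015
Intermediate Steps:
(-850 + 9134)/(45445 + W) = (-850 + 9134)/(45445 + 23504) = 8284/68949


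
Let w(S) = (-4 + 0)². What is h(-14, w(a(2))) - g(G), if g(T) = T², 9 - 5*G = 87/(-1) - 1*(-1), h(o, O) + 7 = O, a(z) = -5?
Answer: -352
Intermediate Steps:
w(S) = 16 (w(S) = (-4)² = 16)
h(o, O) = -7 + O
G = 19 (G = 9/5 - (87/(-1) - 1*(-1))/5 = 9/5 - (87*(-1) + 1)/5 = 9/5 - (-87 + 1)/5 = 9/5 - ⅕*(-86) = 9/5 + 86/5 = 19)
h(-14, w(a(2))) - g(G) = (-7 + 16) - 1*19² = 9 - 1*361 = 9 - 361 = -352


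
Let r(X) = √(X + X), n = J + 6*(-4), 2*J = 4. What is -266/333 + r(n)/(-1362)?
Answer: -266/333 - I*√11/681 ≈ -0.7988 - 0.0048702*I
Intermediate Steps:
J = 2 (J = (½)*4 = 2)
n = -22 (n = 2 + 6*(-4) = 2 - 24 = -22)
r(X) = √2*√X (r(X) = √(2*X) = √2*√X)
-266/333 + r(n)/(-1362) = -266/333 + (√2*√(-22))/(-1362) = -266*1/333 + (√2*(I*√22))*(-1/1362) = -266/333 + (2*I*√11)*(-1/1362) = -266/333 - I*√11/681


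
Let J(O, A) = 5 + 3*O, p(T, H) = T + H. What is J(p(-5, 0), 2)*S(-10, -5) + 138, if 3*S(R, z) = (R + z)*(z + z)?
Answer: -362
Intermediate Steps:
p(T, H) = H + T
S(R, z) = 2*z*(R + z)/3 (S(R, z) = ((R + z)*(z + z))/3 = ((R + z)*(2*z))/3 = (2*z*(R + z))/3 = 2*z*(R + z)/3)
J(p(-5, 0), 2)*S(-10, -5) + 138 = (5 + 3*(0 - 5))*((⅔)*(-5)*(-10 - 5)) + 138 = (5 + 3*(-5))*((⅔)*(-5)*(-15)) + 138 = (5 - 15)*50 + 138 = -10*50 + 138 = -500 + 138 = -362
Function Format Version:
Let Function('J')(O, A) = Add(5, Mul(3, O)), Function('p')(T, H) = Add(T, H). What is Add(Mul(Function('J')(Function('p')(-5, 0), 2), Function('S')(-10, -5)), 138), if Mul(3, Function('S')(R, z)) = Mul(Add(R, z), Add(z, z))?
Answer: -362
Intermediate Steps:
Function('p')(T, H) = Add(H, T)
Function('S')(R, z) = Mul(Rational(2, 3), z, Add(R, z)) (Function('S')(R, z) = Mul(Rational(1, 3), Mul(Add(R, z), Add(z, z))) = Mul(Rational(1, 3), Mul(Add(R, z), Mul(2, z))) = Mul(Rational(1, 3), Mul(2, z, Add(R, z))) = Mul(Rational(2, 3), z, Add(R, z)))
Add(Mul(Function('J')(Function('p')(-5, 0), 2), Function('S')(-10, -5)), 138) = Add(Mul(Add(5, Mul(3, Add(0, -5))), Mul(Rational(2, 3), -5, Add(-10, -5))), 138) = Add(Mul(Add(5, Mul(3, -5)), Mul(Rational(2, 3), -5, -15)), 138) = Add(Mul(Add(5, -15), 50), 138) = Add(Mul(-10, 50), 138) = Add(-500, 138) = -362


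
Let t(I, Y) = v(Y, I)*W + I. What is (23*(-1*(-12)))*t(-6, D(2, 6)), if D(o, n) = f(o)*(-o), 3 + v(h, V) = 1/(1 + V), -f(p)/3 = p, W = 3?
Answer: -21528/5 ≈ -4305.6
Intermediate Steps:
f(p) = -3*p
v(h, V) = -3 + 1/(1 + V)
D(o, n) = 3*o² (D(o, n) = (-3*o)*(-o) = 3*o²)
t(I, Y) = I + 3*(-2 - 3*I)/(1 + I) (t(I, Y) = ((-2 - 3*I)/(1 + I))*3 + I = 3*(-2 - 3*I)/(1 + I) + I = I + 3*(-2 - 3*I)/(1 + I))
(23*(-1*(-12)))*t(-6, D(2, 6)) = (23*(-1*(-12)))*((-6 + (-6)² - 8*(-6))/(1 - 6)) = (23*12)*((-6 + 36 + 48)/(-5)) = 276*(-⅕*78) = 276*(-78/5) = -21528/5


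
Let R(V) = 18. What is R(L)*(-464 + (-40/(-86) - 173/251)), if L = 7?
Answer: -90186678/10793 ≈ -8356.0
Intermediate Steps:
R(L)*(-464 + (-40/(-86) - 173/251)) = 18*(-464 + (-40/(-86) - 173/251)) = 18*(-464 + (-40*(-1/86) - 173*1/251)) = 18*(-464 + (20/43 - 173/251)) = 18*(-464 - 2419/10793) = 18*(-5010371/10793) = -90186678/10793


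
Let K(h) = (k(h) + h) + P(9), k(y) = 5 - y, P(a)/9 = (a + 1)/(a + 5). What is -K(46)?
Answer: -80/7 ≈ -11.429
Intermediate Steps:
P(a) = 9*(1 + a)/(5 + a) (P(a) = 9*((a + 1)/(a + 5)) = 9*((1 + a)/(5 + a)) = 9*(1 + a)/(5 + a))
K(h) = 80/7 (K(h) = ((5 - h) + h) + 9*(1 + 9)/(5 + 9) = 5 + 9*10/14 = 5 + 9*(1/14)*10 = 5 + 45/7 = 80/7)
-K(46) = -1*80/7 = -80/7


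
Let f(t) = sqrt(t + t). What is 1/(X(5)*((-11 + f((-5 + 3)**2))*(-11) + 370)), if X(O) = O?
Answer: 491/1200565 + 22*sqrt(2)/1200565 ≈ 0.00043489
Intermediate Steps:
f(t) = sqrt(2)*sqrt(t) (f(t) = sqrt(2*t) = sqrt(2)*sqrt(t))
1/(X(5)*((-11 + f((-5 + 3)**2))*(-11) + 370)) = 1/(5*((-11 + sqrt(2)*sqrt((-5 + 3)**2))*(-11) + 370)) = 1/(5*((-11 + sqrt(2)*sqrt((-2)**2))*(-11) + 370)) = 1/(5*((-11 + sqrt(2)*sqrt(4))*(-11) + 370)) = 1/(5*((-11 + sqrt(2)*2)*(-11) + 370)) = 1/(5*((-11 + 2*sqrt(2))*(-11) + 370)) = 1/(5*((121 - 22*sqrt(2)) + 370)) = 1/(5*(491 - 22*sqrt(2))) = 1/(2455 - 110*sqrt(2))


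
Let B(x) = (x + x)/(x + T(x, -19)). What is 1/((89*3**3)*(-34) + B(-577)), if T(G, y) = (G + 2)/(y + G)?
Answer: -343317/28048997750 ≈ -1.2240e-5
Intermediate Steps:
T(G, y) = (2 + G)/(G + y)
B(x) = 2*x/(x + (2 + x)/(-19 + x)) (B(x) = (x + x)/(x + (2 + x)/(x - 19)) = (2*x)/(x + (2 + x)/(-19 + x)) = 2*x/(x + (2 + x)/(-19 + x)))
1/((89*3**3)*(-34) + B(-577)) = 1/((89*3**3)*(-34) + 2*(-577)*(-19 - 577)/(2 - 577 - 577*(-19 - 577))) = 1/((89*27)*(-34) + 2*(-577)*(-596)/(2 - 577 - 577*(-596))) = 1/(2403*(-34) + 2*(-577)*(-596)/(2 - 577 + 343892)) = 1/(-81702 + 2*(-577)*(-596)/343317) = 1/(-81702 + 2*(-577)*(1/343317)*(-596)) = 1/(-81702 + 687784/343317) = 1/(-28048997750/343317) = -343317/28048997750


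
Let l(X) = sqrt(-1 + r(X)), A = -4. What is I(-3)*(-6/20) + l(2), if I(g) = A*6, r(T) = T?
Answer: 41/5 ≈ 8.2000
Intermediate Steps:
l(X) = sqrt(-1 + X)
I(g) = -24 (I(g) = -4*6 = -24)
I(-3)*(-6/20) + l(2) = -(-144)/20 + sqrt(-1 + 2) = -(-144)/20 + sqrt(1) = -24*(-3/10) + 1 = 36/5 + 1 = 41/5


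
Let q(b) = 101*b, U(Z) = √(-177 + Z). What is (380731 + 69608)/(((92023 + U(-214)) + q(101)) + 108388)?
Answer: 94846797468/44357414935 - 450339*I*√391/44357414935 ≈ 2.1382 - 0.00020075*I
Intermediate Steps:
(380731 + 69608)/(((92023 + U(-214)) + q(101)) + 108388) = (380731 + 69608)/(((92023 + √(-177 - 214)) + 101*101) + 108388) = 450339/(((92023 + √(-391)) + 10201) + 108388) = 450339/(((92023 + I*√391) + 10201) + 108388) = 450339/((102224 + I*√391) + 108388) = 450339/(210612 + I*√391)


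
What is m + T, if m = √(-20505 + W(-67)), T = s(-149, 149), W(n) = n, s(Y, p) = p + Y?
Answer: 2*I*√5143 ≈ 143.43*I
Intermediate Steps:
s(Y, p) = Y + p
T = 0 (T = -149 + 149 = 0)
m = 2*I*√5143 (m = √(-20505 - 67) = √(-20572) = 2*I*√5143 ≈ 143.43*I)
m + T = 2*I*√5143 + 0 = 2*I*√5143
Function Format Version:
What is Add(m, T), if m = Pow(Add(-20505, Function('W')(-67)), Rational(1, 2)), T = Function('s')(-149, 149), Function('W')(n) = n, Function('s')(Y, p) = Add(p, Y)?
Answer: Mul(2, I, Pow(5143, Rational(1, 2))) ≈ Mul(143.43, I)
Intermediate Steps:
Function('s')(Y, p) = Add(Y, p)
T = 0 (T = Add(-149, 149) = 0)
m = Mul(2, I, Pow(5143, Rational(1, 2))) (m = Pow(Add(-20505, -67), Rational(1, 2)) = Pow(-20572, Rational(1, 2)) = Mul(2, I, Pow(5143, Rational(1, 2))) ≈ Mul(143.43, I))
Add(m, T) = Add(Mul(2, I, Pow(5143, Rational(1, 2))), 0) = Mul(2, I, Pow(5143, Rational(1, 2)))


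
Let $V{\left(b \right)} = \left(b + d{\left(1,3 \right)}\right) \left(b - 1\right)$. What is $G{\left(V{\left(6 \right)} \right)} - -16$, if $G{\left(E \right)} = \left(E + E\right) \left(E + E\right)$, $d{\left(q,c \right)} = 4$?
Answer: $10016$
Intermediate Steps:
$V{\left(b \right)} = \left(-1 + b\right) \left(4 + b\right)$ ($V{\left(b \right)} = \left(b + 4\right) \left(b - 1\right) = \left(4 + b\right) \left(-1 + b\right) = \left(-1 + b\right) \left(4 + b\right)$)
$G{\left(E \right)} = 4 E^{2}$ ($G{\left(E \right)} = 2 E 2 E = 4 E^{2}$)
$G{\left(V{\left(6 \right)} \right)} - -16 = 4 \left(-4 + 6^{2} + 3 \cdot 6\right)^{2} - -16 = 4 \left(-4 + 36 + 18\right)^{2} + \left(-168 + 184\right) = 4 \cdot 50^{2} + 16 = 4 \cdot 2500 + 16 = 10000 + 16 = 10016$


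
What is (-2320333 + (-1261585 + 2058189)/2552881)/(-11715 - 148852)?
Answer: 5923533232769/409908443527 ≈ 14.451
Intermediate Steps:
(-2320333 + (-1261585 + 2058189)/2552881)/(-11715 - 148852) = (-2320333 + 796604*(1/2552881))/(-160567) = (-2320333 + 796604/2552881)*(-1/160567) = -5923533232769/2552881*(-1/160567) = 5923533232769/409908443527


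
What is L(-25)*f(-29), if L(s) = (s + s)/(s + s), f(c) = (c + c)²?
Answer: 3364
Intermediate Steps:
f(c) = 4*c² (f(c) = (2*c)² = 4*c²)
L(s) = 1 (L(s) = (2*s)/((2*s)) = (2*s)*(1/(2*s)) = 1)
L(-25)*f(-29) = 1*(4*(-29)²) = 1*(4*841) = 1*3364 = 3364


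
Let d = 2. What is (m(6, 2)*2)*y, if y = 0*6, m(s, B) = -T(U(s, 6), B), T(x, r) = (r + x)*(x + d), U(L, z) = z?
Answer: 0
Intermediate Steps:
T(x, r) = (2 + x)*(r + x) (T(x, r) = (r + x)*(x + 2) = (r + x)*(2 + x) = (2 + x)*(r + x))
m(s, B) = -48 - 8*B (m(s, B) = -(6**2 + 2*B + 2*6 + B*6) = -(36 + 2*B + 12 + 6*B) = -(48 + 8*B) = -48 - 8*B)
y = 0
(m(6, 2)*2)*y = ((-48 - 8*2)*2)*0 = ((-48 - 16)*2)*0 = -64*2*0 = -128*0 = 0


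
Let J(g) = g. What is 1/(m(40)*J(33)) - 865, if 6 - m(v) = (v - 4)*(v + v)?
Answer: -82038331/94842 ≈ -865.00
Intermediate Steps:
m(v) = 6 - 2*v*(-4 + v) (m(v) = 6 - (v - 4)*(v + v) = 6 - (-4 + v)*2*v = 6 - 2*v*(-4 + v))
1/(m(40)*J(33)) - 865 = 1/((6 - 2*40**2 + 8*40)*33) - 865 = (1/33)/(6 - 2*1600 + 320) - 865 = (1/33)/(6 - 3200 + 320) - 865 = (1/33)/(-2874) - 865 = -1/2874*1/33 - 865 = -1/94842 - 865 = -82038331/94842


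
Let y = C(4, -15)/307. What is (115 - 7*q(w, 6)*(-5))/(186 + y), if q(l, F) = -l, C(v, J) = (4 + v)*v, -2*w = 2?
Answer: 23025/28567 ≈ 0.80600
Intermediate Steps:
w = -1 (w = -½*2 = -1)
C(v, J) = v*(4 + v)
y = 32/307 (y = (4*(4 + 4))/307 = (4*8)*(1/307) = 32*(1/307) = 32/307 ≈ 0.10423)
(115 - 7*q(w, 6)*(-5))/(186 + y) = (115 - (-7)*(-1)*(-5))/(186 + 32/307) = (115 - 7*1*(-5))/(57134/307) = (115 - 7*(-5))*(307/57134) = (115 + 35)*(307/57134) = 150*(307/57134) = 23025/28567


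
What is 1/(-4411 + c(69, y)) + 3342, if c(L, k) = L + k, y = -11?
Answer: 14547725/4353 ≈ 3342.0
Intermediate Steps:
1/(-4411 + c(69, y)) + 3342 = 1/(-4411 + (69 - 11)) + 3342 = 1/(-4411 + 58) + 3342 = 1/(-4353) + 3342 = -1/4353 + 3342 = 14547725/4353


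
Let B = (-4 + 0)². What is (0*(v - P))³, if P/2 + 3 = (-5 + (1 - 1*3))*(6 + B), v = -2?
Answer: 0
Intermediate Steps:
B = 16 (B = (-4)² = 16)
P = -314 (P = -6 + 2*((-5 + (1 - 1*3))*(6 + 16)) = -6 + 2*((-5 + (1 - 3))*22) = -6 + 2*((-5 - 2)*22) = -6 + 2*(-7*22) = -6 + 2*(-154) = -6 - 308 = -314)
(0*(v - P))³ = (0*(-2 - 1*(-314)))³ = (0*(-2 + 314))³ = (0*312)³ = 0³ = 0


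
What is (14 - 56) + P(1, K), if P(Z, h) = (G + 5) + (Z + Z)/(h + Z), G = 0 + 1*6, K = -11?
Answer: -156/5 ≈ -31.200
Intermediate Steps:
G = 6 (G = 0 + 6 = 6)
P(Z, h) = 11 + 2*Z/(Z + h) (P(Z, h) = (6 + 5) + (Z + Z)/(h + Z) = 11 + (2*Z)/(Z + h) = 11 + 2*Z/(Z + h))
(14 - 56) + P(1, K) = (14 - 56) + (11*(-11) + 13*1)/(1 - 11) = -42 + (-121 + 13)/(-10) = -42 - 1/10*(-108) = -42 + 54/5 = -156/5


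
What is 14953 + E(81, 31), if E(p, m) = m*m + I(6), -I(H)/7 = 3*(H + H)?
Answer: 15662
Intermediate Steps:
I(H) = -42*H (I(H) = -21*(H + H) = -21*2*H = -42*H)
E(p, m) = -252 + m² (E(p, m) = m*m - 42*6 = m² - 252 = -252 + m²)
14953 + E(81, 31) = 14953 + (-252 + 31²) = 14953 + (-252 + 961) = 14953 + 709 = 15662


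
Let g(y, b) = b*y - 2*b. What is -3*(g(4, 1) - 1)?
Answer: -3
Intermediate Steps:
g(y, b) = -2*b + b*y
-3*(g(4, 1) - 1) = -3*(1*(-2 + 4) - 1) = -3*(1*2 - 1) = -3*(2 - 1) = -3*1 = -3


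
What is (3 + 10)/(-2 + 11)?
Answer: 13/9 ≈ 1.4444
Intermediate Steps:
(3 + 10)/(-2 + 11) = 13/9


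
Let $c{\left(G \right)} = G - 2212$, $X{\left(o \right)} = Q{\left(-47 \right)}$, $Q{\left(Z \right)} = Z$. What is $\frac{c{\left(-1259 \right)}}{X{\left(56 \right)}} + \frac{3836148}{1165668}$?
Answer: $\frac{352194382}{4565533} \approx 77.142$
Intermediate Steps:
$X{\left(o \right)} = -47$
$c{\left(G \right)} = -2212 + G$
$\frac{c{\left(-1259 \right)}}{X{\left(56 \right)}} + \frac{3836148}{1165668} = \frac{-2212 - 1259}{-47} + \frac{3836148}{1165668} = \left(-3471\right) \left(- \frac{1}{47}\right) + 3836148 \cdot \frac{1}{1165668} = \frac{3471}{47} + \frac{319679}{97139} = \frac{352194382}{4565533}$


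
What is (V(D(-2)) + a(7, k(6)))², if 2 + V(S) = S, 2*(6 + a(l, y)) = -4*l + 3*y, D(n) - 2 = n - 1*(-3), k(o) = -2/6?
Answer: 1521/4 ≈ 380.25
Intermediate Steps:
k(o) = -⅓ (k(o) = -2*⅙ = -⅓)
D(n) = 5 + n (D(n) = 2 + (n - 1*(-3)) = 2 + (n + 3) = 2 + (3 + n) = 5 + n)
a(l, y) = -6 - 2*l + 3*y/2 (a(l, y) = -6 + (-4*l + 3*y)/2 = -6 + (-2*l + 3*y/2) = -6 - 2*l + 3*y/2)
V(S) = -2 + S
(V(D(-2)) + a(7, k(6)))² = ((-2 + (5 - 2)) + (-6 - 2*7 + (3/2)*(-⅓)))² = ((-2 + 3) + (-6 - 14 - ½))² = (1 - 41/2)² = (-39/2)² = 1521/4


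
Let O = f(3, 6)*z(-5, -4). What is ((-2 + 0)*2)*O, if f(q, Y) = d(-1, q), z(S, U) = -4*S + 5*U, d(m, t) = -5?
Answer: 0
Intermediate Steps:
f(q, Y) = -5
O = 0 (O = -5*(-4*(-5) + 5*(-4)) = -5*(20 - 20) = -5*0 = 0)
((-2 + 0)*2)*O = ((-2 + 0)*2)*0 = -2*2*0 = -4*0 = 0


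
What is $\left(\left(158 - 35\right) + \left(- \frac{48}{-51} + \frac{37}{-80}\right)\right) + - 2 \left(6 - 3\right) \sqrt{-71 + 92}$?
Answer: $\frac{167931}{1360} - 6 \sqrt{21} \approx 95.983$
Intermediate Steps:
$\left(\left(158 - 35\right) + \left(- \frac{48}{-51} + \frac{37}{-80}\right)\right) + - 2 \left(6 - 3\right) \sqrt{-71 + 92} = \left(123 + \left(\left(-48\right) \left(- \frac{1}{51}\right) + 37 \left(- \frac{1}{80}\right)\right)\right) + \left(-2\right) 3 \sqrt{21} = \left(123 + \left(\frac{16}{17} - \frac{37}{80}\right)\right) - 6 \sqrt{21} = \left(123 + \frac{651}{1360}\right) - 6 \sqrt{21} = \frac{167931}{1360} - 6 \sqrt{21}$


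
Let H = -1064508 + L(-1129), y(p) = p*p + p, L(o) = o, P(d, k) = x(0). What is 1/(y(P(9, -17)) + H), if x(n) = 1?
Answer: -1/1065635 ≈ -9.3841e-7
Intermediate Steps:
P(d, k) = 1
y(p) = p + p**2 (y(p) = p**2 + p = p + p**2)
H = -1065637 (H = -1064508 - 1129 = -1065637)
1/(y(P(9, -17)) + H) = 1/(1*(1 + 1) - 1065637) = 1/(1*2 - 1065637) = 1/(2 - 1065637) = 1/(-1065635) = -1/1065635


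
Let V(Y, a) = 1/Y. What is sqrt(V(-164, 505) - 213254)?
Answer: I*sqrt(1433919937)/82 ≈ 461.79*I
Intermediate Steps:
sqrt(V(-164, 505) - 213254) = sqrt(1/(-164) - 213254) = sqrt(-1/164 - 213254) = sqrt(-34973657/164) = I*sqrt(1433919937)/82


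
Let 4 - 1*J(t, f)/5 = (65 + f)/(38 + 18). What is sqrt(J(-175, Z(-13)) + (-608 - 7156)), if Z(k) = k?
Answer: I*sqrt(1518734)/14 ≈ 88.026*I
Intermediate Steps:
J(t, f) = 795/56 - 5*f/56 (J(t, f) = 20 - 5*(65 + f)/(38 + 18) = 20 - 5*(65 + f)/56 = 20 - 5*(65/56 + f/56) = 20 + (-325/56 - 5*f/56) = 795/56 - 5*f/56)
sqrt(J(-175, Z(-13)) + (-608 - 7156)) = sqrt((795/56 - 5/56*(-13)) + (-608 - 7156)) = sqrt((795/56 + 65/56) - 7764) = sqrt(215/14 - 7764) = sqrt(-108481/14) = I*sqrt(1518734)/14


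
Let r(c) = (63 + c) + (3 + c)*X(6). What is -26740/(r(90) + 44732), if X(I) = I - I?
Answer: -28/47 ≈ -0.59575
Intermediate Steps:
X(I) = 0
r(c) = 63 + c (r(c) = (63 + c) + (3 + c)*0 = (63 + c) + 0 = 63 + c)
-26740/(r(90) + 44732) = -26740/((63 + 90) + 44732) = -26740/(153 + 44732) = -26740/44885 = -26740*1/44885 = -28/47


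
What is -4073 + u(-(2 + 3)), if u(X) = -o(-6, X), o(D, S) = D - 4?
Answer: -4063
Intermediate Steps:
o(D, S) = -4 + D
u(X) = 10 (u(X) = -(-4 - 6) = -1*(-10) = 10)
-4073 + u(-(2 + 3)) = -4073 + 10 = -4063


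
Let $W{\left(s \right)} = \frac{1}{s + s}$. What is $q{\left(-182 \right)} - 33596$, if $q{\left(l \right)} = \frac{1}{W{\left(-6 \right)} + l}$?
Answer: $- \frac{73407272}{2185} \approx -33596.0$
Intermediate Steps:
$W{\left(s \right)} = \frac{1}{2 s}$
$q{\left(l \right)} = \frac{1}{- \frac{1}{12} + l}$ ($q{\left(l \right)} = \frac{1}{\frac{1}{2 \left(-6\right)} + l} = \frac{1}{\frac{1}{2} \left(- \frac{1}{6}\right) + l} = \frac{1}{- \frac{1}{12} + l}$)
$q{\left(-182 \right)} - 33596 = \frac{12}{-1 + 12 \left(-182\right)} - 33596 = \frac{12}{-1 - 2184} - 33596 = \frac{12}{-2185} - 33596 = 12 \left(- \frac{1}{2185}\right) - 33596 = - \frac{12}{2185} - 33596 = - \frac{73407272}{2185}$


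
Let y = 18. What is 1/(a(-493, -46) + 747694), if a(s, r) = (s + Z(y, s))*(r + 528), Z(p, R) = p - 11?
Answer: 1/513442 ≈ 1.9476e-6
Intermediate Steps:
Z(p, R) = -11 + p
a(s, r) = (7 + s)*(528 + r) (a(s, r) = (s + (-11 + 18))*(r + 528) = (s + 7)*(528 + r) = (7 + s)*(528 + r))
1/(a(-493, -46) + 747694) = 1/((3696 + 7*(-46) + 528*(-493) - 46*(-493)) + 747694) = 1/((3696 - 322 - 260304 + 22678) + 747694) = 1/(-234252 + 747694) = 1/513442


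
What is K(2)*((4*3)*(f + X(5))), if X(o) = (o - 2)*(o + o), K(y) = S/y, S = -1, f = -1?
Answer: -174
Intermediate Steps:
K(y) = -1/y
X(o) = 2*o*(-2 + o) (X(o) = (-2 + o)*(2*o) = 2*o*(-2 + o))
K(2)*((4*3)*(f + X(5))) = (-1/2)*((4*3)*(-1 + 2*5*(-2 + 5))) = (-1*½)*(12*(-1 + 2*5*3)) = -6*(-1 + 30) = -6*29 = -½*348 = -174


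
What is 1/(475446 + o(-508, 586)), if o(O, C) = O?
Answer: 1/474938 ≈ 2.1055e-6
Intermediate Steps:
1/(475446 + o(-508, 586)) = 1/(475446 - 508) = 1/474938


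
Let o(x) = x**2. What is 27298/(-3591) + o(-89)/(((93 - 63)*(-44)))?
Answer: -21492557/1580040 ≈ -13.603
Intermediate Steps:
27298/(-3591) + o(-89)/(((93 - 63)*(-44))) = 27298/(-3591) + (-89)**2/(((93 - 63)*(-44))) = 27298*(-1/3591) + 7921/((30*(-44))) = -27298/3591 + 7921/(-1320) = -27298/3591 + 7921*(-1/1320) = -27298/3591 - 7921/1320 = -21492557/1580040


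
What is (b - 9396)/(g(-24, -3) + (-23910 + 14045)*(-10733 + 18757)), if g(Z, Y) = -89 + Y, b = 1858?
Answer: 3769/39578426 ≈ 9.5229e-5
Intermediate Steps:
(b - 9396)/(g(-24, -3) + (-23910 + 14045)*(-10733 + 18757)) = (1858 - 9396)/((-89 - 3) + (-23910 + 14045)*(-10733 + 18757)) = -7538/(-92 - 9865*8024) = -7538/(-92 - 79156760) = -7538/(-79156852) = -7538*(-1/79156852) = 3769/39578426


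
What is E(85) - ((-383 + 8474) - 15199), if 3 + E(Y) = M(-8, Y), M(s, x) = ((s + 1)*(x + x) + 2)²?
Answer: 1418449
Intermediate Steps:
M(s, x) = (2 + 2*x*(1 + s))² (M(s, x) = ((1 + s)*(2*x) + 2)² = (2*x*(1 + s) + 2)² = (2 + 2*x*(1 + s))²)
E(Y) = -3 + 4*(1 - 7*Y)² (E(Y) = -3 + 4*(1 + Y - 8*Y)² = -3 + 4*(1 - 7*Y)²)
E(85) - ((-383 + 8474) - 15199) = (-3 + 4*(1 - 7*85)²) - ((-383 + 8474) - 15199) = (-3 + 4*(1 - 595)²) - (8091 - 15199) = (-3 + 4*(-594)²) - 1*(-7108) = (-3 + 4*352836) + 7108 = (-3 + 1411344) + 7108 = 1411341 + 7108 = 1418449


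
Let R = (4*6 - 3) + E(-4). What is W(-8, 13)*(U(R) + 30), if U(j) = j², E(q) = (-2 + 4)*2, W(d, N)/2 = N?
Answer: 17030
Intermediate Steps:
W(d, N) = 2*N
E(q) = 4 (E(q) = 2*2 = 4)
R = 25 (R = (4*6 - 3) + 4 = (24 - 3) + 4 = 21 + 4 = 25)
W(-8, 13)*(U(R) + 30) = (2*13)*(25² + 30) = 26*(625 + 30) = 26*655 = 17030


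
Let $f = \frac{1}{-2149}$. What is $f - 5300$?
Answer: $- \frac{11389701}{2149} \approx -5300.0$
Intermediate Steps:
$f = - \frac{1}{2149} \approx -0.00046533$
$f - 5300 = - \frac{1}{2149} - 5300 = - \frac{11389701}{2149}$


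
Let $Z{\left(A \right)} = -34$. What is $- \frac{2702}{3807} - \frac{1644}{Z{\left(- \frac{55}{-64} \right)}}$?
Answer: $\frac{3083420}{64719} \approx 47.643$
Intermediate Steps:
$- \frac{2702}{3807} - \frac{1644}{Z{\left(- \frac{55}{-64} \right)}} = - \frac{2702}{3807} - \frac{1644}{-34} = \left(-2702\right) \frac{1}{3807} - - \frac{822}{17} = - \frac{2702}{3807} + \frac{822}{17} = \frac{3083420}{64719}$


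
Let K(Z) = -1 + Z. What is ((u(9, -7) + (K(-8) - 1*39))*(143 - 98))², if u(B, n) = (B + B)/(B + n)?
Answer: 3080025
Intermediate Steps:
u(B, n) = 2*B/(B + n) (u(B, n) = (2*B)/(B + n) = 2*B/(B + n))
((u(9, -7) + (K(-8) - 1*39))*(143 - 98))² = ((2*9/(9 - 7) + ((-1 - 8) - 1*39))*(143 - 98))² = ((2*9/2 + (-9 - 39))*45)² = ((2*9*(½) - 48)*45)² = ((9 - 48)*45)² = (-39*45)² = (-1755)² = 3080025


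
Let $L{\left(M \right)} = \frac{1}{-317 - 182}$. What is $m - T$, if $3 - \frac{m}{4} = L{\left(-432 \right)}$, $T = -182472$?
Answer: $\frac{91059520}{499} \approx 1.8248 \cdot 10^{5}$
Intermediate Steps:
$L{\left(M \right)} = - \frac{1}{499}$ ($L{\left(M \right)} = \frac{1}{-499} = - \frac{1}{499}$)
$m = \frac{5992}{499}$ ($m = 12 - - \frac{4}{499} = 12 + \frac{4}{499} = \frac{5992}{499} \approx 12.008$)
$m - T = \frac{5992}{499} - -182472 = \frac{5992}{499} + 182472 = \frac{91059520}{499}$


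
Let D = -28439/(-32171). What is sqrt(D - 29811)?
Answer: I*sqrt(30852672376382)/32171 ≈ 172.66*I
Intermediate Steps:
D = 28439/32171 (D = -28439*(-1/32171) = 28439/32171 ≈ 0.88400)
sqrt(D - 29811) = sqrt(28439/32171 - 29811) = sqrt(-959021242/32171) = I*sqrt(30852672376382)/32171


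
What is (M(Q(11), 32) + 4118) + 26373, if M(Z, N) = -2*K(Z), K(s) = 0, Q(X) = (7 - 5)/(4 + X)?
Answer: 30491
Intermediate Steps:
Q(X) = 2/(4 + X)
M(Z, N) = 0 (M(Z, N) = -2*0 = 0)
(M(Q(11), 32) + 4118) + 26373 = (0 + 4118) + 26373 = 4118 + 26373 = 30491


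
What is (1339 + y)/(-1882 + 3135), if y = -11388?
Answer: -10049/1253 ≈ -8.0200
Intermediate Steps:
(1339 + y)/(-1882 + 3135) = (1339 - 11388)/(-1882 + 3135) = -10049/1253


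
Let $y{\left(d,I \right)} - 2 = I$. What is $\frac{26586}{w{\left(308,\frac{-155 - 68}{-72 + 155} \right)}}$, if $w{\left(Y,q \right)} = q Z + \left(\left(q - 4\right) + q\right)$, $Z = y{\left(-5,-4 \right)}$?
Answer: $- \frac{13293}{2} \approx -6646.5$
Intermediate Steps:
$y{\left(d,I \right)} = 2 + I$
$Z = -2$ ($Z = 2 - 4 = -2$)
$w{\left(Y,q \right)} = -4$ ($w{\left(Y,q \right)} = q \left(-2\right) + \left(\left(q - 4\right) + q\right) = - 2 q + \left(\left(-4 + q\right) + q\right) = - 2 q + \left(-4 + 2 q\right) = -4$)
$\frac{26586}{w{\left(308,\frac{-155 - 68}{-72 + 155} \right)}} = \frac{26586}{-4} = 26586 \left(- \frac{1}{4}\right) = - \frac{13293}{2}$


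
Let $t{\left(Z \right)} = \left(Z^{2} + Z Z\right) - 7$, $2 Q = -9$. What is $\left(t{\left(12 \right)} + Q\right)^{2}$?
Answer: $\frac{305809}{4} \approx 76452.0$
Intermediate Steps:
$Q = - \frac{9}{2}$ ($Q = \frac{1}{2} \left(-9\right) = - \frac{9}{2} \approx -4.5$)
$t{\left(Z \right)} = -7 + 2 Z^{2}$ ($t{\left(Z \right)} = \left(Z^{2} + Z^{2}\right) - 7 = 2 Z^{2} - 7 = -7 + 2 Z^{2}$)
$\left(t{\left(12 \right)} + Q\right)^{2} = \left(\left(-7 + 2 \cdot 12^{2}\right) - \frac{9}{2}\right)^{2} = \left(\left(-7 + 2 \cdot 144\right) - \frac{9}{2}\right)^{2} = \left(\left(-7 + 288\right) - \frac{9}{2}\right)^{2} = \left(281 - \frac{9}{2}\right)^{2} = \left(\frac{553}{2}\right)^{2} = \frac{305809}{4}$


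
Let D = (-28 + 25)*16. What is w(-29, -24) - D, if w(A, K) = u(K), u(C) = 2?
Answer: 50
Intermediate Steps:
D = -48 (D = -3*16 = -48)
w(A, K) = 2
w(-29, -24) - D = 2 - 1*(-48) = 2 + 48 = 50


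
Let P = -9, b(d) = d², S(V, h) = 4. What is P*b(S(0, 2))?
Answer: -144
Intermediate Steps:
P*b(S(0, 2)) = -9*4² = -9*16 = -144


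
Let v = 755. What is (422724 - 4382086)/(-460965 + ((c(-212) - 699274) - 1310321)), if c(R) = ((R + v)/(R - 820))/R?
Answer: 288748351936/180172999499 ≈ 1.6026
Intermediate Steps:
c(R) = (755 + R)/(R*(-820 + R)) (c(R) = ((R + 755)/(R - 820))/R = ((755 + R)/(-820 + R))/R = (755 + R)/(R*(-820 + R)))
(422724 - 4382086)/(-460965 + ((c(-212) - 699274) - 1310321)) = (422724 - 4382086)/(-460965 + (((755 - 212)/((-212)*(-820 - 212)) - 699274) - 1310321)) = -3959362/(-460965 + ((-1/212*543/(-1032) - 699274) - 1310321)) = -3959362/(-460965 + ((-1/212*(-1/1032)*543 - 699274) - 1310321)) = -3959362/(-460965 + ((181/72928 - 699274) - 1310321)) = -3959362/(-460965 + (-50996654091/72928 - 1310321)) = -3959362/(-460965 - 146555743979/72928) = -3959362/(-180172999499/72928) = -3959362*(-72928/180172999499) = 288748351936/180172999499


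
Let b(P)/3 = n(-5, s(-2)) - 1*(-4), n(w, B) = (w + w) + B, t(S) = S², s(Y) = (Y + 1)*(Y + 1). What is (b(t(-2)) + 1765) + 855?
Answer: 2605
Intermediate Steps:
s(Y) = (1 + Y)² (s(Y) = (1 + Y)*(1 + Y) = (1 + Y)²)
n(w, B) = B + 2*w (n(w, B) = 2*w + B = B + 2*w)
b(P) = -15 (b(P) = 3*(((1 - 2)² + 2*(-5)) - 1*(-4)) = 3*(((-1)² - 10) + 4) = 3*((1 - 10) + 4) = 3*(-9 + 4) = 3*(-5) = -15)
(b(t(-2)) + 1765) + 855 = (-15 + 1765) + 855 = 1750 + 855 = 2605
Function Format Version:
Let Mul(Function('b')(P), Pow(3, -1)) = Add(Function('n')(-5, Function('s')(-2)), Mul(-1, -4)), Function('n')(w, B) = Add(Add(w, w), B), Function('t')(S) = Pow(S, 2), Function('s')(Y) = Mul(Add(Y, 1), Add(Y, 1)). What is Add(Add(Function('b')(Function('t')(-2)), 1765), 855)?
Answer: 2605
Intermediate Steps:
Function('s')(Y) = Pow(Add(1, Y), 2) (Function('s')(Y) = Mul(Add(1, Y), Add(1, Y)) = Pow(Add(1, Y), 2))
Function('n')(w, B) = Add(B, Mul(2, w)) (Function('n')(w, B) = Add(Mul(2, w), B) = Add(B, Mul(2, w)))
Function('b')(P) = -15 (Function('b')(P) = Mul(3, Add(Add(Pow(Add(1, -2), 2), Mul(2, -5)), Mul(-1, -4))) = Mul(3, Add(Add(Pow(-1, 2), -10), 4)) = Mul(3, Add(Add(1, -10), 4)) = Mul(3, Add(-9, 4)) = Mul(3, -5) = -15)
Add(Add(Function('b')(Function('t')(-2)), 1765), 855) = Add(Add(-15, 1765), 855) = Add(1750, 855) = 2605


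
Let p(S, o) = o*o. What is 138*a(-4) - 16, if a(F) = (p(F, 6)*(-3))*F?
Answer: 59600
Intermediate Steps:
p(S, o) = o**2
a(F) = -108*F (a(F) = (6**2*(-3))*F = (36*(-3))*F = -108*F)
138*a(-4) - 16 = 138*(-108*(-4)) - 16 = 138*432 - 16 = 59616 - 16 = 59600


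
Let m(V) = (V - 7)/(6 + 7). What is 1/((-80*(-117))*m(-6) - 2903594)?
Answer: -1/2912954 ≈ -3.4329e-7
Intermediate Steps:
m(V) = -7/13 + V/13 (m(V) = (-7 + V)/13 = (-7 + V)*(1/13) = -7/13 + V/13)
1/((-80*(-117))*m(-6) - 2903594) = 1/((-80*(-117))*(-7/13 + (1/13)*(-6)) - 2903594) = 1/(9360*(-7/13 - 6/13) - 2903594) = 1/(9360*(-1) - 2903594) = 1/(-9360 - 2903594) = 1/(-2912954) = -1/2912954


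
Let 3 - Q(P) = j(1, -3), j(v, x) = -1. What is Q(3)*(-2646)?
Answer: -10584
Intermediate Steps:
Q(P) = 4 (Q(P) = 3 - 1*(-1) = 3 + 1 = 4)
Q(3)*(-2646) = 4*(-2646) = -10584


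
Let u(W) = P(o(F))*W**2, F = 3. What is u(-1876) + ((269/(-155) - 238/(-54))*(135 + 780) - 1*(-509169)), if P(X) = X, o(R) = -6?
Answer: -5748695171/279 ≈ -2.0605e+7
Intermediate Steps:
u(W) = -6*W**2
u(-1876) + ((269/(-155) - 238/(-54))*(135 + 780) - 1*(-509169)) = -6*(-1876)**2 + ((269/(-155) - 238/(-54))*(135 + 780) - 1*(-509169)) = -6*3519376 + ((269*(-1/155) - 238*(-1/54))*915 + 509169) = -21116256 + ((-269/155 + 119/27)*915 + 509169) = -21116256 + ((11182/4185)*915 + 509169) = -21116256 + (682102/279 + 509169) = -21116256 + 142740253/279 = -5748695171/279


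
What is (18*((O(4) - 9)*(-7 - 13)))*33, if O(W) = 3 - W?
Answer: 118800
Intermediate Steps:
(18*((O(4) - 9)*(-7 - 13)))*33 = (18*(((3 - 1*4) - 9)*(-7 - 13)))*33 = (18*(((3 - 4) - 9)*(-20)))*33 = (18*((-1 - 9)*(-20)))*33 = (18*(-10*(-20)))*33 = (18*200)*33 = 3600*33 = 118800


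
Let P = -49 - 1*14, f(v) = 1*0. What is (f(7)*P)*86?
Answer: 0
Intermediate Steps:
f(v) = 0
P = -63 (P = -49 - 14 = -63)
(f(7)*P)*86 = (0*(-63))*86 = 0*86 = 0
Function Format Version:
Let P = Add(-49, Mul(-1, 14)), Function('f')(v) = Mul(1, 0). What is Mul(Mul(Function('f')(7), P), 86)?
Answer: 0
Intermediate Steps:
Function('f')(v) = 0
P = -63 (P = Add(-49, -14) = -63)
Mul(Mul(Function('f')(7), P), 86) = Mul(Mul(0, -63), 86) = Mul(0, 86) = 0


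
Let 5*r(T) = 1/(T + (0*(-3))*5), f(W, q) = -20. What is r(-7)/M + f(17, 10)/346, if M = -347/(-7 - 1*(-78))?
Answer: -109167/2101085 ≈ -0.051957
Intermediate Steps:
M = -347/71 (M = -347/(-7 + 78) = -347/71 ≈ -4.8873)
r(T) = 1/(5*T) (r(T) = 1/(5*(T + (0*(-3))*5)) = 1/(5*(T + 0*5)) = 1/(5*(T + 0)) = 1/(5*T))
r(-7)/M + f(17, 10)/346 = ((1/5)/(-7))/(-347/71) - 20/346 = ((1/5)*(-1/7))*(-71/347) - 20*1/346 = -1/35*(-71/347) - 10/173 = 71/12145 - 10/173 = -109167/2101085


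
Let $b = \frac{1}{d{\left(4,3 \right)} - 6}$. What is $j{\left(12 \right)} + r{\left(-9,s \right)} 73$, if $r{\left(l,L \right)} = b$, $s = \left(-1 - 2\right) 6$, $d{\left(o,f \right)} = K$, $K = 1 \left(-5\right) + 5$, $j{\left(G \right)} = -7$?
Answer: $- \frac{115}{6} \approx -19.167$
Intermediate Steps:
$K = 0$ ($K = -5 + 5 = 0$)
$d{\left(o,f \right)} = 0$
$s = -18$ ($s = \left(-1 - 2\right) 6 = \left(-3\right) 6 = -18$)
$b = - \frac{1}{6}$ ($b = \frac{1}{0 - 6} = \frac{1}{-6} = - \frac{1}{6} \approx -0.16667$)
$r{\left(l,L \right)} = - \frac{1}{6}$
$j{\left(12 \right)} + r{\left(-9,s \right)} 73 = -7 - \frac{73}{6} = - \frac{115}{6}$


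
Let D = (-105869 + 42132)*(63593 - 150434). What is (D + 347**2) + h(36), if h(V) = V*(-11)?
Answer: 5535104830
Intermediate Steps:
h(V) = -11*V
D = 5534984817 (D = -63737*(-86841) = 5534984817)
(D + 347**2) + h(36) = (5534984817 + 347**2) - 11*36 = (5534984817 + 120409) - 396 = 5535105226 - 396 = 5535104830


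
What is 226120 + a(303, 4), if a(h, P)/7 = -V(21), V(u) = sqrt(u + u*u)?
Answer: 226120 - 7*sqrt(462) ≈ 2.2597e+5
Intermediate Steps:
V(u) = sqrt(u + u**2)
a(h, P) = -7*sqrt(462) (a(h, P) = 7*(-sqrt(21*(1 + 21))) = 7*(-sqrt(21*22)) = 7*(-sqrt(462)) = -7*sqrt(462))
226120 + a(303, 4) = 226120 - 7*sqrt(462)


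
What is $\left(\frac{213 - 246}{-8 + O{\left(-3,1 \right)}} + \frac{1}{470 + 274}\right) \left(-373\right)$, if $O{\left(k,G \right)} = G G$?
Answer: $- \frac{9160507}{5208} \approx -1758.9$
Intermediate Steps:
$O{\left(k,G \right)} = G^{2}$
$\left(\frac{213 - 246}{-8 + O{\left(-3,1 \right)}} + \frac{1}{470 + 274}\right) \left(-373\right) = \left(\frac{213 - 246}{-8 + 1^{2}} + \frac{1}{470 + 274}\right) \left(-373\right) = \left(- \frac{33}{-8 + 1} + \frac{1}{744}\right) \left(-373\right) = \left(- \frac{33}{-7} + \frac{1}{744}\right) \left(-373\right) = \left(\left(-33\right) \left(- \frac{1}{7}\right) + \frac{1}{744}\right) \left(-373\right) = \left(\frac{33}{7} + \frac{1}{744}\right) \left(-373\right) = \frac{24559}{5208} \left(-373\right) = - \frac{9160507}{5208}$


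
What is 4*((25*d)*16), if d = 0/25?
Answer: 0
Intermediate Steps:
d = 0 (d = 0*(1/25) = 0)
4*((25*d)*16) = 4*((25*0)*16) = 4*(0*16) = 4*0 = 0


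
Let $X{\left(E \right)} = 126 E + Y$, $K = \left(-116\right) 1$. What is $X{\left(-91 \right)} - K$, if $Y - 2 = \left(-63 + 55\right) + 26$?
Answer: $-11330$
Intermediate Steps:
$Y = 20$ ($Y = 2 + \left(\left(-63 + 55\right) + 26\right) = 2 + \left(-8 + 26\right) = 2 + 18 = 20$)
$K = -116$
$X{\left(E \right)} = 20 + 126 E$ ($X{\left(E \right)} = 126 E + 20 = 20 + 126 E$)
$X{\left(-91 \right)} - K = \left(20 + 126 \left(-91\right)\right) - -116 = \left(20 - 11466\right) + 116 = -11446 + 116 = -11330$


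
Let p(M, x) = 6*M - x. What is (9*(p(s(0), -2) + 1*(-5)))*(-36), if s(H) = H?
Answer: 972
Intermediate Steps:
p(M, x) = -x + 6*M
(9*(p(s(0), -2) + 1*(-5)))*(-36) = (9*((-1*(-2) + 6*0) + 1*(-5)))*(-36) = (9*((2 + 0) - 5))*(-36) = (9*(2 - 5))*(-36) = (9*(-3))*(-36) = -27*(-36) = 972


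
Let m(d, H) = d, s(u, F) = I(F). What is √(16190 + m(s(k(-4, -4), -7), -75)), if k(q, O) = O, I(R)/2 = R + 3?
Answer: 3*√1798 ≈ 127.21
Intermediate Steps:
I(R) = 6 + 2*R (I(R) = 2*(R + 3) = 2*(3 + R) = 6 + 2*R)
s(u, F) = 6 + 2*F
√(16190 + m(s(k(-4, -4), -7), -75)) = √(16190 + (6 + 2*(-7))) = √(16190 + (6 - 14)) = √(16190 - 8) = √16182 = 3*√1798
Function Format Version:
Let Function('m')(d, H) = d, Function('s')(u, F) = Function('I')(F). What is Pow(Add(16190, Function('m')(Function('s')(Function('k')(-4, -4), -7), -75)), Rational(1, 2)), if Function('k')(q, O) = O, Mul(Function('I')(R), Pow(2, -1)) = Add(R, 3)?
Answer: Mul(3, Pow(1798, Rational(1, 2))) ≈ 127.21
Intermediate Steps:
Function('I')(R) = Add(6, Mul(2, R)) (Function('I')(R) = Mul(2, Add(R, 3)) = Mul(2, Add(3, R)) = Add(6, Mul(2, R)))
Function('s')(u, F) = Add(6, Mul(2, F))
Pow(Add(16190, Function('m')(Function('s')(Function('k')(-4, -4), -7), -75)), Rational(1, 2)) = Pow(Add(16190, Add(6, Mul(2, -7))), Rational(1, 2)) = Pow(Add(16190, Add(6, -14)), Rational(1, 2)) = Pow(Add(16190, -8), Rational(1, 2)) = Pow(16182, Rational(1, 2)) = Mul(3, Pow(1798, Rational(1, 2)))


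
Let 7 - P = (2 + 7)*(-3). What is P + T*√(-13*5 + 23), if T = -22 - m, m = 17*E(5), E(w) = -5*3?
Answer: 34 + 233*I*√42 ≈ 34.0 + 1510.0*I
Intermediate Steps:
E(w) = -15
P = 34 (P = 7 - (2 + 7)*(-3) = 7 - 9*(-3) = 7 - 1*(-27) = 7 + 27 = 34)
m = -255 (m = 17*(-15) = -255)
T = 233 (T = -22 - 1*(-255) = -22 + 255 = 233)
P + T*√(-13*5 + 23) = 34 + 233*√(-13*5 + 23) = 34 + 233*√(-65 + 23) = 34 + 233*√(-42) = 34 + 233*(I*√42) = 34 + 233*I*√42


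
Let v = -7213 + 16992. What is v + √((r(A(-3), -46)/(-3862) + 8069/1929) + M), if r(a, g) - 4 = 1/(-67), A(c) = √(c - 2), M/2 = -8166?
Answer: 9779 + I*√4067867058361222689714/499136466 ≈ 9779.0 + 127.78*I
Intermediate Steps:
v = 9779
M = -16332 (M = 2*(-8166) = -16332)
A(c) = √(-2 + c)
r(a, g) = 267/67 (r(a, g) = 4 + 1/(-67) = 4 - 1/67 = 267/67)
v + √((r(A(-3), -46)/(-3862) + 8069/1929) + M) = 9779 + √(((267/67)/(-3862) + 8069/1929) - 16332) = 9779 + √(((267/67)*(-1/3862) + 8069*(1/1929)) - 16332) = 9779 + √((-267/258754 + 8069/1929) - 16332) = 9779 + √(2087370983/499136466 - 16332) = 9779 + √(-8149809391729/499136466) = 9779 + I*√4067867058361222689714/499136466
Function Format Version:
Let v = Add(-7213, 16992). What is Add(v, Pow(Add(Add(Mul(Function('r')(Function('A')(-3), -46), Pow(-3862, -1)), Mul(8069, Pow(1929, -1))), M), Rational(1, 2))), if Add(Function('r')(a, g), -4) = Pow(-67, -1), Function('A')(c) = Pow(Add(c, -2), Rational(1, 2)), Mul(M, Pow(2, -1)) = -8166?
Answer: Add(9779, Mul(Rational(1, 499136466), I, Pow(4067867058361222689714, Rational(1, 2)))) ≈ Add(9779.0, Mul(127.78, I))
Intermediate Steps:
v = 9779
M = -16332 (M = Mul(2, -8166) = -16332)
Function('A')(c) = Pow(Add(-2, c), Rational(1, 2))
Function('r')(a, g) = Rational(267, 67) (Function('r')(a, g) = Add(4, Pow(-67, -1)) = Add(4, Rational(-1, 67)) = Rational(267, 67))
Add(v, Pow(Add(Add(Mul(Function('r')(Function('A')(-3), -46), Pow(-3862, -1)), Mul(8069, Pow(1929, -1))), M), Rational(1, 2))) = Add(9779, Pow(Add(Add(Mul(Rational(267, 67), Pow(-3862, -1)), Mul(8069, Pow(1929, -1))), -16332), Rational(1, 2))) = Add(9779, Pow(Add(Add(Mul(Rational(267, 67), Rational(-1, 3862)), Mul(8069, Rational(1, 1929))), -16332), Rational(1, 2))) = Add(9779, Pow(Add(Add(Rational(-267, 258754), Rational(8069, 1929)), -16332), Rational(1, 2))) = Add(9779, Pow(Add(Rational(2087370983, 499136466), -16332), Rational(1, 2))) = Add(9779, Pow(Rational(-8149809391729, 499136466), Rational(1, 2))) = Add(9779, Mul(Rational(1, 499136466), I, Pow(4067867058361222689714, Rational(1, 2))))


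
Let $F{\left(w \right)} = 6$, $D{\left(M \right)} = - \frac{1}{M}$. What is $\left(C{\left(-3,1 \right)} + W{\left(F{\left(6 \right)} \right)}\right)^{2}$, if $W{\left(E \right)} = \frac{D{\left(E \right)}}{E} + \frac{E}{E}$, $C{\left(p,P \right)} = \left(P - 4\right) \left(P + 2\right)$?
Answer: $\frac{83521}{1296} \approx 64.445$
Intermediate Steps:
$C{\left(p,P \right)} = \left(-4 + P\right) \left(2 + P\right)$
$W{\left(E \right)} = 1 - \frac{1}{E^{2}}$ ($W{\left(E \right)} = \frac{\left(-1\right) \frac{1}{E}}{E} + \frac{E}{E} = - \frac{1}{E^{2}} + 1 = 1 - \frac{1}{E^{2}}$)
$\left(C{\left(-3,1 \right)} + W{\left(F{\left(6 \right)} \right)}\right)^{2} = \left(\left(-8 + 1^{2} - 2\right) + \left(1 - \frac{1}{36}\right)\right)^{2} = \left(\left(-8 + 1 - 2\right) + \left(1 - \frac{1}{36}\right)\right)^{2} = \left(-9 + \left(1 - \frac{1}{36}\right)\right)^{2} = \left(-9 + \frac{35}{36}\right)^{2} = \left(- \frac{289}{36}\right)^{2} = \frac{83521}{1296}$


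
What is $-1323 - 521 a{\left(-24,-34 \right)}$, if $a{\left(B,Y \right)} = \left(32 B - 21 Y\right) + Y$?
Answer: $44525$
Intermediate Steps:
$a{\left(B,Y \right)} = - 20 Y + 32 B$ ($a{\left(B,Y \right)} = \left(- 21 Y + 32 B\right) + Y = - 20 Y + 32 B$)
$-1323 - 521 a{\left(-24,-34 \right)} = -1323 - 521 \left(\left(-20\right) \left(-34\right) + 32 \left(-24\right)\right) = -1323 - 521 \left(680 - 768\right) = -1323 - -45848 = -1323 + 45848 = 44525$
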